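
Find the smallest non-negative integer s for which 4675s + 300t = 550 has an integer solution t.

10

Euclid: 4675 = 15·300 + 175; 300 = 1·175 + 125; 175 = 1·125 + 50; 125 = 2·50 + 25; 50 = 2·25 + 0 → gcd = 25; 550 = 25·22.
Back-substitution yields 4675·(-5) + 300·(78) = 25, so one solution is s = -5·22 = -110, t = 78·22 = 1716.
Solutions in s differ by 300/25 = 12; the one in [0, 12) is -110 mod 12 = 10.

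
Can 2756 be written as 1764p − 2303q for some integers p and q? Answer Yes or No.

gcd(1764, 2303): 2303 = 1·1764 + 539; 1764 = 3·539 + 147; 539 = 3·147 + 98; 147 = 1·98 + 49; 98 = 2·49 + 0 → 49
49 does not divide 2756, so a solution does not exist.

No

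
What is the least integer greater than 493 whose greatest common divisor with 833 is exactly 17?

510

gcd(a, 833) = 17 forces 17 | a; write a = 17s. Then gcd(17s, 17·49) = 17·gcd(s, 49), so need gcd(s, 49) = 1.
17s > 493 gives s ≥ 30. The least s ≥ 30 coprime to 49 is 30, so a = 17·30 = 510.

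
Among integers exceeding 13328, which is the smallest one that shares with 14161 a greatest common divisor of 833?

14161 = 833·17. Any x with gcd(x, 14161) = 833 is a multiple of 833, say 833s, with s coprime to 17.
Need s > 13328/833, so s ≥ 17. First s ≥ 17 with gcd(s, 17) = 1 is s = 18. Thus x = 833·18 = 14994.

14994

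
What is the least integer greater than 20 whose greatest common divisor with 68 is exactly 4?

24

68 = 4·17. Any a with gcd(a, 68) = 4 is a multiple of 4, say 4s, with s coprime to 17.
Need s > 20/4, so s ≥ 6. First s ≥ 6 with gcd(s, 17) = 1 is s = 6. Thus a = 4·6 = 24.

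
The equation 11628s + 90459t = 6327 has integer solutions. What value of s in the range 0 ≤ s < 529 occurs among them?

Reduce mod 90459: 11628s ≡ 6327 (mod 90459). With g = gcd(11628, 90459) = 171 dividing 6327, divide through: 68s ≡ 37 (mod 529).
Since gcd(68, 529) = 1, s ≡ 37·(68)⁻¹ ≡ 55 (mod 529). Smallest non-negative: 55.

55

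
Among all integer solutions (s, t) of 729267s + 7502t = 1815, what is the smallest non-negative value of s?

Euclid: 729267 = 97·7502 + 1573; 7502 = 4·1573 + 1210; 1573 = 1·1210 + 363; 1210 = 3·363 + 121; 363 = 3·121 + 0 → gcd = 121; 1815 = 121·15.
Back-substitution yields 729267·(-19) + 7502·(1847) = 121, so one solution is s = -19·15 = -285, t = 1847·15 = 27705.
Solutions in s differ by 7502/121 = 62; the one in [0, 62) is -285 mod 62 = 25.

25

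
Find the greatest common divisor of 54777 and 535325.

19

54777 = 3 · 19 · 31²
535325 = 5² · 7² · 19 · 23
Common: 19 = 19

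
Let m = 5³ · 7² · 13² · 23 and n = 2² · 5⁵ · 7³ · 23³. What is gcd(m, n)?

140875

min exponent per shared prime: 5³ · 7² · 23 = 140875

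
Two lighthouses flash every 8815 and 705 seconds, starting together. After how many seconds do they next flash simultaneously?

1242915

8815 = 5 · 41 · 43; 705 = 3 · 5 · 47
max exponents: 3 · 5 · 41 · 43 · 47 = 1242915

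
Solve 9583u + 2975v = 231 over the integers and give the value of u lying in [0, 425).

32

Euclid: 9583 = 3·2975 + 658; 2975 = 4·658 + 343; 658 = 1·343 + 315; 343 = 1·315 + 28; 315 = 11·28 + 7; 28 = 4·7 + 0 → gcd = 7; 231 = 7·33.
Back-substitution yields 9583·(104) + 2975·(-335) = 7, so one solution is u = 104·33 = 3432, v = -335·33 = -11055.
Solutions in u differ by 2975/7 = 425; the one in [0, 425) is 3432 mod 425 = 32.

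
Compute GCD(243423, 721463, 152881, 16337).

17

243423 = 3² · 17 · 37 · 43; 721463 = 17 · 31 · 37²; 152881 = 17² · 23²; 16337 = 17 · 31²
gcd takes min exponent of each prime: 17 = 17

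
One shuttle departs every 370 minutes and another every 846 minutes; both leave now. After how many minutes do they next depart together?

370 = 2 · 5 · 37; 846 = 2 · 3² · 47
max exponents: 2 · 3² · 5 · 37 · 47 = 156510

156510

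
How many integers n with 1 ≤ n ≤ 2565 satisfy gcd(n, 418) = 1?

418 = 2·11·19. Inclusion–exclusion on these primes:
2565 − ⌊2565/2⌋ − ⌊2565/11⌋ − ⌊2565/19⌋ + ⌊2565/22⌋ + ⌊2565/38⌋ + ⌊2565/209⌋ − ⌊2565/418⌋ = 1104

1104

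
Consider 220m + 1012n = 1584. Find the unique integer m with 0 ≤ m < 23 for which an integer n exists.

Euclid: 1012 = 4·220 + 132; 220 = 1·132 + 88; 132 = 1·88 + 44; 88 = 2·44 + 0 → gcd = 44; 1584 = 44·36.
Back-substitution yields 220·(-9) + 1012·(2) = 44, so one solution is m = -9·36 = -324, n = 2·36 = 72.
Solutions in m differ by 1012/44 = 23; the one in [0, 23) is -324 mod 23 = 21.

21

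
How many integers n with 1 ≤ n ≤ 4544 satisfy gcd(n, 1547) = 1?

1547 = 7·13·17. Inclusion–exclusion on these primes:
4544 − ⌊4544/7⌋ − ⌊4544/13⌋ − ⌊4544/17⌋ + ⌊4544/91⌋ + ⌊4544/119⌋ + ⌊4544/221⌋ − ⌊4544/1547⌋ = 3384

3384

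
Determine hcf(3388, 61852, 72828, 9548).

28

3388 = 2² · 7 · 11²; 61852 = 2² · 7 · 47²; 72828 = 2² · 3² · 7 · 17²; 9548 = 2² · 7 · 11 · 31
gcd takes min exponent of each prime: 2² · 7 = 28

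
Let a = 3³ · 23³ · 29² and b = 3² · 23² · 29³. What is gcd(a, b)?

min exponent per shared prime: 3² · 23² · 29² = 4004001

4004001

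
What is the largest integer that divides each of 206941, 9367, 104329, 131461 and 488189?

17

gcd(206941, 9367): 206941 = 22·9367 + 867; 9367 = 10·867 + 697; 867 = 1·697 + 170; 697 = 4·170 + 17; 170 = 10·17 + 0 → 17
gcd(17, 104329): 104329 = 6137·17 + 0 → 17
gcd(17, 131461): 131461 = 7733·17 + 0 → 17
gcd(17, 488189): 488189 = 28717·17 + 0 → 17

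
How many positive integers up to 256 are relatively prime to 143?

143 = 11·13. Inclusion–exclusion on these primes:
256 − ⌊256/11⌋ − ⌊256/13⌋ + ⌊256/143⌋ = 215

215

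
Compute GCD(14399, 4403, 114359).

14399 = 7 · 11² · 17; 4403 = 7 · 17 · 37; 114359 = 7 · 17 · 31²
gcd takes min exponent of each prime: 7 · 17 = 119

119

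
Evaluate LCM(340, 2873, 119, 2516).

14882140

340 = 2² · 5 · 17; 2873 = 13² · 17; 119 = 7 · 17; 2516 = 2² · 17 · 37
lcm takes max exponent of each prime: 2² · 5 · 7 · 13² · 17 · 37 = 14882140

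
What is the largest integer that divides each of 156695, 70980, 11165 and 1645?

35

156695 = 5 · 7 · 11² · 37; 70980 = 2² · 3 · 5 · 7 · 13²; 11165 = 5 · 7 · 11 · 29; 1645 = 5 · 7 · 47
gcd takes min exponent of each prime: 5 · 7 = 35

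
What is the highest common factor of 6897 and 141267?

Euclid: 141267 = 20·6897 + 3327; 6897 = 2·3327 + 243; 3327 = 13·243 + 168; 243 = 1·168 + 75; 168 = 2·75 + 18; 75 = 4·18 + 3; 18 = 6·3 + 0. Last nonzero remainder: 3.

3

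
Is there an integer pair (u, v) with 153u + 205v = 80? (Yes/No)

gcd(153, 205): 205 = 1·153 + 52; 153 = 2·52 + 49; 52 = 1·49 + 3; 49 = 16·3 + 1; 3 = 3·1 + 0 → 1
1 divides 80, so a solution exists.

Yes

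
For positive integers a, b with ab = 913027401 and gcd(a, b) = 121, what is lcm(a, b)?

gcd·lcm = product, so lcm = 913027401/121 = 7545681.

7545681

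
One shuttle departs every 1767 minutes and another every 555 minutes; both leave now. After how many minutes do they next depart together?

326895

1767 = 3 · 19 · 31; 555 = 3 · 5 · 37
max exponents: 3 · 5 · 19 · 31 · 37 = 326895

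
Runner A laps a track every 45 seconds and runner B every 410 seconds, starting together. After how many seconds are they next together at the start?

3690

gcd first: 410 = 9·45 + 5; 45 = 9·5 + 0 → gcd = 5
lcm = 45·410/gcd = 18450/5 = 3690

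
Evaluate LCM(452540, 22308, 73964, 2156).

18898560500820

452540 = 2² · 5 · 11³ · 17; 22308 = 2² · 3 · 11 · 13²; 73964 = 2² · 11 · 41²; 2156 = 2² · 7² · 11
lcm takes max exponent of each prime: 2² · 3 · 5 · 7² · 11³ · 13² · 17 · 41² = 18898560500820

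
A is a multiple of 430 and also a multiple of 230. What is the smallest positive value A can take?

430 = 2 · 5 · 43; 230 = 2 · 5 · 23
max exponents: 2 · 5 · 23 · 43 = 9890

9890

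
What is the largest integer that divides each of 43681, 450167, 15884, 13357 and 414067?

gcd(43681, 450167): 450167 = 10·43681 + 13357; 43681 = 3·13357 + 3610; 13357 = 3·3610 + 2527; 3610 = 1·2527 + 1083; 2527 = 2·1083 + 361; 1083 = 3·361 + 0 → 361
gcd(361, 15884): 15884 = 44·361 + 0 → 361
gcd(361, 13357): 13357 = 37·361 + 0 → 361
gcd(361, 414067): 414067 = 1147·361 + 0 → 361

361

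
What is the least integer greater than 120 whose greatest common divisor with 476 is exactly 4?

124

gcd(k, 476) = 4 forces 4 | k; write k = 4s. Then gcd(4s, 4·119) = 4·gcd(s, 119), so need gcd(s, 119) = 1.
4s > 120 gives s ≥ 31. The least s ≥ 31 coprime to 119 is 31, so k = 4·31 = 124.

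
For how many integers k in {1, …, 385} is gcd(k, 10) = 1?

Prime factors of 10: 2, 5. Count integers ≤ 385 divisible by none of them.
By inclusion–exclusion: 385 − ⌊385/2⌋ − ⌊385/5⌋ + ⌊385/10⌋ = 154.

154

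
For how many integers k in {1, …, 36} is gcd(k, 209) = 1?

Prime factors of 209: 11, 19. Count integers ≤ 36 divisible by none of them.
By inclusion–exclusion: 36 − ⌊36/11⌋ − ⌊36/19⌋ + ⌊36/209⌋ = 32.

32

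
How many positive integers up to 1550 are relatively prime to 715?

715 = 5·11·13. Inclusion–exclusion on these primes:
1550 − ⌊1550/5⌋ − ⌊1550/11⌋ − ⌊1550/13⌋ + ⌊1550/55⌋ + ⌊1550/65⌋ + ⌊1550/143⌋ − ⌊1550/715⌋ = 1040

1040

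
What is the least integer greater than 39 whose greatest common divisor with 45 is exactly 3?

Multiples of 3 above 39: 3·14, 3·15, … . Need the cofactor coprime to 45/3 = 15.
Checking s = 14, 15, … the first with gcd(s, 15) = 1 is s = 14, giving 42.

42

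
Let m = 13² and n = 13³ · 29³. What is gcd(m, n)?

min exponent per shared prime: 13² = 169

169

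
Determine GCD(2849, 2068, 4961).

gcd(2849, 2068): 2849 = 1·2068 + 781; 2068 = 2·781 + 506; 781 = 1·506 + 275; 506 = 1·275 + 231; 275 = 1·231 + 44; 231 = 5·44 + 11; 44 = 4·11 + 0 → 11
gcd(11, 4961): 4961 = 451·11 + 0 → 11

11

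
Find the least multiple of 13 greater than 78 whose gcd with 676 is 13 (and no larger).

91

Multiples of 13 above 78: 13·7, 13·8, … . Need the cofactor coprime to 676/13 = 52.
Checking s = 7, 8, … the first with gcd(s, 52) = 1 is s = 7, giving 91.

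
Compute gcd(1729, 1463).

133

Euclid: 1729 = 1·1463 + 266; 1463 = 5·266 + 133; 266 = 2·133 + 0. Last nonzero remainder: 133.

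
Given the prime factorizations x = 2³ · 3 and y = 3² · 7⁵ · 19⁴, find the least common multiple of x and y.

157701963384

max exponent per prime: 2³ · 3² · 7⁵ · 19⁴ = 157701963384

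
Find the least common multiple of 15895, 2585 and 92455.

15895 = 5 · 11 · 17²; 2585 = 5 · 11 · 47; 92455 = 5 · 11 · 41²
lcm takes max exponent of each prime: 5 · 11 · 17² · 41² · 47 = 1255816265

1255816265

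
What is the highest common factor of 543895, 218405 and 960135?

gcd(543895, 218405): 543895 = 2·218405 + 107085; 218405 = 2·107085 + 4235; 107085 = 25·4235 + 1210; 4235 = 3·1210 + 605; 1210 = 2·605 + 0 → 605
gcd(605, 960135): 960135 = 1587·605 + 0 → 605

605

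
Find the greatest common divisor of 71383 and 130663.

247

71383 = 13 · 17² · 19
130663 = 13 · 19 · 23²
Common: 13 · 19 = 247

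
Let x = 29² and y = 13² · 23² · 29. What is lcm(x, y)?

75186241

max exponent per prime: 13² · 23² · 29² = 75186241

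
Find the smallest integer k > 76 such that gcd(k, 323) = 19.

95

gcd(k, 323) = 19 forces 19 | k; write k = 19s. Then gcd(19s, 19·17) = 19·gcd(s, 17), so need gcd(s, 17) = 1.
19s > 76 gives s ≥ 5. The least s ≥ 5 coprime to 17 is 5, so k = 19·5 = 95.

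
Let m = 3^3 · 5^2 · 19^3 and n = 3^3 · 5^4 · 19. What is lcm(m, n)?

115745625

max exponent per prime: 3^3 · 5^4 · 19^3 = 115745625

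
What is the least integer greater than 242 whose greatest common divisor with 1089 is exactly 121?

1089 = 121·9. Any x with gcd(x, 1089) = 121 is a multiple of 121, say 121s, with s coprime to 9.
Need s > 242/121, so s ≥ 3. First s ≥ 3 with gcd(s, 9) = 1 is s = 4. Thus x = 121·4 = 484.

484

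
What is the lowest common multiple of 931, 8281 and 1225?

3933475

931 = 7² · 19; 8281 = 7² · 13²; 1225 = 5² · 7²
lcm takes max exponent of each prime: 5² · 7² · 13² · 19 = 3933475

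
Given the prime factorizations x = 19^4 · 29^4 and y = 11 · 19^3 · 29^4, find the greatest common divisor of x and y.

4851240379

min exponent per shared prime: 19^3 · 29^4 = 4851240379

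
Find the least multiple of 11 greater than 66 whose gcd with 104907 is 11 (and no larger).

77

Multiples of 11 above 66: 11·7, 11·8, … . Need the cofactor coprime to 104907/11 = 9537.
Checking s = 7, 8, … the first with gcd(s, 9537) = 1 is s = 7, giving 77.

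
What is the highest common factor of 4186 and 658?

Euclid: 4186 = 6·658 + 238; 658 = 2·238 + 182; 238 = 1·182 + 56; 182 = 3·56 + 14; 56 = 4·14 + 0. Last nonzero remainder: 14.

14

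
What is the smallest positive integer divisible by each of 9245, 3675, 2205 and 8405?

34267563225

9245 = 5 · 43²; 3675 = 3 · 5² · 7²; 2205 = 3² · 5 · 7²; 8405 = 5 · 41²
lcm takes max exponent of each prime: 3² · 5² · 7² · 41² · 43² = 34267563225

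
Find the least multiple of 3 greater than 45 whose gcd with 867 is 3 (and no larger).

gcd(k, 867) = 3 forces 3 | k; write k = 3s. Then gcd(3s, 3·289) = 3·gcd(s, 289), so need gcd(s, 289) = 1.
3s > 45 gives s ≥ 16. The least s ≥ 16 coprime to 289 is 16, so k = 3·16 = 48.

48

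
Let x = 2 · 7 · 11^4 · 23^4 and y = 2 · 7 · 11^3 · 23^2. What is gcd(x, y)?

min exponent per shared prime: 2 · 7 · 11^3 · 23^2 = 9857386

9857386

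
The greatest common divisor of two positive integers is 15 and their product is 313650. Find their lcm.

20910

gcd·lcm = product, so lcm = 313650/15 = 20910.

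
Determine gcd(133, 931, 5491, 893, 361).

19

gcd(133, 931): 931 = 7·133 + 0 → 133
gcd(133, 5491): 5491 = 41·133 + 38; 133 = 3·38 + 19; 38 = 2·19 + 0 → 19
gcd(19, 893): 893 = 47·19 + 0 → 19
gcd(19, 361): 361 = 19·19 + 0 → 19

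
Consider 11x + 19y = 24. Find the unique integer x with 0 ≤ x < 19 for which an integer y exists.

Euclid: 19 = 1·11 + 8; 11 = 1·8 + 3; 8 = 2·3 + 2; 3 = 1·2 + 1; 2 = 2·1 + 0 → gcd = 1; 24 = 1·24.
Back-substitution yields 11·(7) + 19·(-4) = 1, so one solution is x = 7·24 = 168, y = -4·24 = -96.
Solutions in x differ by 19/1 = 19; the one in [0, 19) is 168 mod 19 = 16.

16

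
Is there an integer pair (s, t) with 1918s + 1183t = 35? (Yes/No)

By Bézout, 1918s + 1183t = 35 has integer solutions iff gcd(1918, 1183) | 35.
Euclid: 1918 = 1·1183 + 735; 1183 = 1·735 + 448; 735 = 1·448 + 287; 448 = 1·287 + 161; 287 = 1·161 + 126; 161 = 1·126 + 35; 126 = 3·35 + 21; 35 = 1·21 + 14; 21 = 1·14 + 7; 14 = 2·7 + 0. gcd = 7; 35 mod 7 = 0. Yes.

Yes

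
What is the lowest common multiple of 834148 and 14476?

834148 = 2² · 7 · 31³; 14476 = 2² · 7 · 11 · 47
max exponents: 2² · 7 · 11 · 31³ · 47 = 431254516

431254516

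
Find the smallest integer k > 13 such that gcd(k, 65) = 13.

gcd(k, 65) = 13 forces 13 | k; write k = 13s. Then gcd(13s, 13·5) = 13·gcd(s, 5), so need gcd(s, 5) = 1.
13s > 13 gives s ≥ 2. The least s ≥ 2 coprime to 5 is 2, so k = 13·2 = 26.

26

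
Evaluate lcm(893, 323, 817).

652783

893 = 19 · 47; 323 = 17 · 19; 817 = 19 · 43
lcm takes max exponent of each prime: 17 · 19 · 43 · 47 = 652783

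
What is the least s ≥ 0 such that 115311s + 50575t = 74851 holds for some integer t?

16

gcd(115311, 50575) = 2023 (Euclid: 115311 = 2·50575 + 14161; 50575 = 3·14161 + 8092; 14161 = 1·8092 + 6069; 8092 = 1·6069 + 2023; 6069 = 3·2023 + 0), and 2023 | 74851.
Extended Euclid: 115311·(-7) + 50575·(16) = 2023. Scale by 37: s₀ = -259.
General solution s = s₀ + 25k; reducing mod 25 gives s = 16 (and t = -35).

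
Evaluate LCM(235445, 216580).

235445 = 5 · 7² · 31²; 216580 = 2² · 5 · 7² · 13 · 17
max exponents: 2² · 5 · 7² · 13 · 17 · 31² = 208133380

208133380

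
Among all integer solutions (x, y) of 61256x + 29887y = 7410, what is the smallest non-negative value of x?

5

Euclid: 61256 = 2·29887 + 1482; 29887 = 20·1482 + 247; 1482 = 6·247 + 0 → gcd = 247; 7410 = 247·30.
Back-substitution yields 61256·(-20) + 29887·(41) = 247, so one solution is x = -20·30 = -600, y = 41·30 = 1230.
Solutions in x differ by 29887/247 = 121; the one in [0, 121) is -600 mod 121 = 5.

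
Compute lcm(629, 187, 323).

131461

629 = 17 · 37; 187 = 11 · 17; 323 = 17 · 19
lcm takes max exponent of each prime: 11 · 17 · 19 · 37 = 131461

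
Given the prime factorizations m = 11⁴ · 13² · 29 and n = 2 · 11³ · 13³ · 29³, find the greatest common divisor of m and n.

6523231

min exponent per shared prime: 11³ · 13² · 29 = 6523231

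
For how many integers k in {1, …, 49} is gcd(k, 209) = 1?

43

Prime factors of 209: 11, 19. Count integers ≤ 49 divisible by none of them.
By inclusion–exclusion: 49 − ⌊49/11⌋ − ⌊49/19⌋ + ⌊49/209⌋ = 43.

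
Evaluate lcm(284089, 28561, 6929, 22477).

284089 = 13² · 41²; 28561 = 13⁴; 6929 = 13² · 41; 22477 = 7 · 13² · 19
lcm takes max exponent of each prime: 7 · 13⁴ · 19 · 41² = 6385468453

6385468453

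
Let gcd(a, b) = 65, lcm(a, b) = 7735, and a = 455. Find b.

a·b = gcd·lcm = 65·7735 = 502775, so b = 502775/455 = 1105.

1105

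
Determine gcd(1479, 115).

Euclid: 1479 = 12·115 + 99; 115 = 1·99 + 16; 99 = 6·16 + 3; 16 = 5·3 + 1; 3 = 3·1 + 0. Last nonzero remainder: 1.

1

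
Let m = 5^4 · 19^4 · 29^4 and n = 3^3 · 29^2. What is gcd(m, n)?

841

min exponent per shared prime: 29^2 = 841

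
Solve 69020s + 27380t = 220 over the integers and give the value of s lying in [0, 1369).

841

gcd(69020, 27380) = 20 (Euclid: 69020 = 2·27380 + 14260; 27380 = 1·14260 + 13120; 14260 = 1·13120 + 1140; 13120 = 11·1140 + 580; 1140 = 1·580 + 560; 580 = 1·560 + 20; 560 = 28·20 + 0), and 20 | 220.
Extended Euclid: 69020·(-48) + 27380·(121) = 20. Scale by 11: s₀ = -528.
General solution s = s₀ + 1369k; reducing mod 1369 gives s = 841 (and t = -2120).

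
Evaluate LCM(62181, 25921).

gcd first: 62181 = 2·25921 + 10339; 25921 = 2·10339 + 5243; 10339 = 1·5243 + 5096; 5243 = 1·5096 + 147; 5096 = 34·147 + 98; 147 = 1·98 + 49; 98 = 2·49 + 0 → gcd = 49
lcm = 62181·25921/gcd = 1611793701/49 = 32893749

32893749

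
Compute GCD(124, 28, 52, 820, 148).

4

124 = 2² · 31; 28 = 2² · 7; 52 = 2² · 13; 820 = 2² · 5 · 41; 148 = 2² · 37
gcd takes min exponent of each prime: 2² = 4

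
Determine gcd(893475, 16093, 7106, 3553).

893475 = 3² · 5² · 11 · 19²; 16093 = 7 · 11² · 19; 7106 = 2 · 11 · 17 · 19; 3553 = 11 · 17 · 19
gcd takes min exponent of each prime: 11 · 19 = 209

209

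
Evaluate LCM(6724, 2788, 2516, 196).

lcm(6724, 2788) = 6724·2788/gcd = 18746512/164 = 114308
lcm(114308, 2516) = 114308·2516/gcd = 287598928/68 = 4229396
lcm(4229396, 196) = 4229396·196/gcd = 828961616/4 = 207240404

207240404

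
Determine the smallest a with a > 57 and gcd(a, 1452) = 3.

63

gcd(a, 1452) = 3 forces 3 | a; write a = 3s. Then gcd(3s, 3·484) = 3·gcd(s, 484), so need gcd(s, 484) = 1.
3s > 57 gives s ≥ 20. The least s ≥ 20 coprime to 484 is 21, so a = 3·21 = 63.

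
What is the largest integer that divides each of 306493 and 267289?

306493 = 11² · 17 · 149
267289 = 11² · 47²
Common: 11² = 121

121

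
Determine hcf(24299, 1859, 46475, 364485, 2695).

11

gcd(24299, 1859): 24299 = 13·1859 + 132; 1859 = 14·132 + 11; 132 = 12·11 + 0 → 11
gcd(11, 46475): 46475 = 4225·11 + 0 → 11
gcd(11, 364485): 364485 = 33135·11 + 0 → 11
gcd(11, 2695): 2695 = 245·11 + 0 → 11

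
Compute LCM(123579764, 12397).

123579764 = 2² · 7² · 11 · 31 · 43²; 12397 = 7² · 11 · 23
max exponents: 2² · 7² · 11 · 23 · 31 · 43² = 2842334572

2842334572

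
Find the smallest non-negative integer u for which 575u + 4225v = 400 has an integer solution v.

gcd(575, 4225) = 25 (Euclid: 4225 = 7·575 + 200; 575 = 2·200 + 175; 200 = 1·175 + 25; 175 = 7·25 + 0), and 25 | 400.
Extended Euclid: 575·(-22) + 4225·(3) = 25. Scale by 16: u₀ = -352.
General solution u = u₀ + 169t; reducing mod 169 gives u = 155 (and v = -21).

155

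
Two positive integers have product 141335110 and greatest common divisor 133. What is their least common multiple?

For any two positive integers, gcd × lcm equals their product. Hence lcm = 141335110 / 133 = 1062670.

1062670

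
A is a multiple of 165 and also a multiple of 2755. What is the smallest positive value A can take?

165 = 3 · 5 · 11; 2755 = 5 · 19 · 29
max exponents: 3 · 5 · 11 · 19 · 29 = 90915

90915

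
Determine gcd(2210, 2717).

Euclid: 2717 = 1·2210 + 507; 2210 = 4·507 + 182; 507 = 2·182 + 143; 182 = 1·143 + 39; 143 = 3·39 + 26; 39 = 1·26 + 13; 26 = 2·13 + 0. Last nonzero remainder: 13.

13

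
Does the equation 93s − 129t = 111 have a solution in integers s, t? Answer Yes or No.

gcd(93, 129): 129 = 1·93 + 36; 93 = 2·36 + 21; 36 = 1·21 + 15; 21 = 1·15 + 6; 15 = 2·6 + 3; 6 = 2·3 + 0 → 3
3 divides 111, so a solution exists.

Yes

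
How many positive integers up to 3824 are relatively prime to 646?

1705

Prime factors of 646: 2, 17, 19. Count integers ≤ 3824 divisible by none of them.
By inclusion–exclusion: 3824 − ⌊3824/2⌋ − ⌊3824/17⌋ − ⌊3824/19⌋ + ⌊3824/34⌋ + ⌊3824/38⌋ + ⌊3824/323⌋ − ⌊3824/646⌋ = 1705.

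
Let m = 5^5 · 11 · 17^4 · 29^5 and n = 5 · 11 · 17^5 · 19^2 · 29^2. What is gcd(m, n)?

3863263855

min exponent per shared prime: 5 · 11 · 17^4 · 29^2 = 3863263855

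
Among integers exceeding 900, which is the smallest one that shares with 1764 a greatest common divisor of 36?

936

gcd(a, 1764) = 36 forces 36 | a; write a = 36s. Then gcd(36s, 36·49) = 36·gcd(s, 49), so need gcd(s, 49) = 1.
36s > 900 gives s ≥ 26. The least s ≥ 26 coprime to 49 is 26, so a = 36·26 = 936.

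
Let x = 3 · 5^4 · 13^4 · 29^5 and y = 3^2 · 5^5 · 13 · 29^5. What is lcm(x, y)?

max exponent per prime: 3^2 · 5^5 · 13^4 · 29^5 = 16476157310315625

16476157310315625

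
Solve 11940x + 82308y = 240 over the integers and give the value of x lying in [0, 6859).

gcd(11940, 82308) = 12 (Euclid: 82308 = 6·11940 + 10668; 11940 = 1·10668 + 1272; 10668 = 8·1272 + 492; 1272 = 2·492 + 288; 492 = 1·288 + 204; 288 = 1·204 + 84; 204 = 2·84 + 36; 84 = 2·36 + 12; 36 = 3·12 + 0), and 12 | 240.
Extended Euclid: 11940·(2006) + 82308·(-291) = 12. Scale by 20: x₀ = 40120.
General solution x = x₀ + 6859t; reducing mod 6859 gives x = 5825 (and y = -845).

5825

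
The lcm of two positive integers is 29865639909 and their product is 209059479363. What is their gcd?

gcd·lcm = product, so gcd = 209059479363/29865639909 = 7.

7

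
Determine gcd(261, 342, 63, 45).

9

gcd(261, 342): 342 = 1·261 + 81; 261 = 3·81 + 18; 81 = 4·18 + 9; 18 = 2·9 + 0 → 9
gcd(9, 63): 63 = 7·9 + 0 → 9
gcd(9, 45): 45 = 5·9 + 0 → 9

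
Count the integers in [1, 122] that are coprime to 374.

374 = 2·11·17. Inclusion–exclusion on these primes:
122 − ⌊122/2⌋ − ⌊122/11⌋ − ⌊122/17⌋ + ⌊122/22⌋ + ⌊122/34⌋ + ⌊122/187⌋ − ⌊122/374⌋ = 51

51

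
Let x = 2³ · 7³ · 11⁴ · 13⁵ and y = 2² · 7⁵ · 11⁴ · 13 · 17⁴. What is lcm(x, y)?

61046866215001955288

max exponent per prime: 2³ · 7⁵ · 11⁴ · 13⁵ · 17⁴ = 61046866215001955288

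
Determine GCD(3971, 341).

11

Euclid: 3971 = 11·341 + 220; 341 = 1·220 + 121; 220 = 1·121 + 99; 121 = 1·99 + 22; 99 = 4·22 + 11; 22 = 2·11 + 0. Last nonzero remainder: 11.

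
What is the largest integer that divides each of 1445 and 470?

5

Euclid: 1445 = 3·470 + 35; 470 = 13·35 + 15; 35 = 2·15 + 5; 15 = 3·5 + 0. Last nonzero remainder: 5.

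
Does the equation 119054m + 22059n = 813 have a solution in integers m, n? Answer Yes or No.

No

gcd(119054, 22059): 119054 = 5·22059 + 8759; 22059 = 2·8759 + 4541; 8759 = 1·4541 + 4218; 4541 = 1·4218 + 323; 4218 = 13·323 + 19; 323 = 17·19 + 0 → 19
19 does not divide 813, so a solution does not exist.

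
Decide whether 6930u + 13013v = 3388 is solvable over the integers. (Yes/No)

By Bézout, 6930u + 13013v = 3388 has integer solutions iff gcd(6930, 13013) | 3388.
Euclid: 13013 = 1·6930 + 6083; 6930 = 1·6083 + 847; 6083 = 7·847 + 154; 847 = 5·154 + 77; 154 = 2·77 + 0. gcd = 77; 3388 mod 77 = 0. Yes.

Yes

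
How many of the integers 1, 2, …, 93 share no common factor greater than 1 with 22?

22 = 2·11. Inclusion–exclusion on these primes:
93 − ⌊93/2⌋ − ⌊93/11⌋ + ⌊93/22⌋ = 43

43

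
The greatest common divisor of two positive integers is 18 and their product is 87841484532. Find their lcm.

4880082474

gcd·lcm = product, so lcm = 87841484532/18 = 4880082474.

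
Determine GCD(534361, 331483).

289

Euclid: 534361 = 1·331483 + 202878; 331483 = 1·202878 + 128605; 202878 = 1·128605 + 74273; 128605 = 1·74273 + 54332; 74273 = 1·54332 + 19941; 54332 = 2·19941 + 14450; 19941 = 1·14450 + 5491; 14450 = 2·5491 + 3468; 5491 = 1·3468 + 2023; 3468 = 1·2023 + 1445; 2023 = 1·1445 + 578; 1445 = 2·578 + 289; 578 = 2·289 + 0. Last nonzero remainder: 289.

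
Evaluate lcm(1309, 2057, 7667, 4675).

14758975

1309 = 7 · 11 · 17; 2057 = 11² · 17; 7667 = 11 · 17 · 41; 4675 = 5² · 11 · 17
lcm takes max exponent of each prime: 5² · 7 · 11² · 17 · 41 = 14758975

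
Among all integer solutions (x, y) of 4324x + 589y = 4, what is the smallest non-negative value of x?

85

Reduce mod 589: 4324x ≡ 4 (mod 589). With g = gcd(4324, 589) = 1 dividing 4, divide through: 4324x ≡ 4 (mod 589).
Since gcd(4324, 589) = 1, x ≡ 4·(4324)⁻¹ ≡ 85 (mod 589). Smallest non-negative: 85.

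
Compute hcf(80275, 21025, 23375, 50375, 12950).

25

80275 = 5² · 13² · 19; 21025 = 5² · 29²; 23375 = 5³ · 11 · 17; 50375 = 5³ · 13 · 31; 12950 = 2 · 5² · 7 · 37
gcd takes min exponent of each prime: 5² = 25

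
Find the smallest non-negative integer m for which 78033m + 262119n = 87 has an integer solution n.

Reduce mod 262119: 78033m ≡ 87 (mod 262119). With g = gcd(78033, 262119) = 3 dividing 87, divide through: 26011m ≡ 29 (mod 87373).
Since gcd(26011, 87373) = 1, m ≡ 29·(26011)⁻¹ ≡ 20571 (mod 87373). Smallest non-negative: 20571.

20571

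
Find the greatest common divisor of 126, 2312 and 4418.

2

gcd(126, 2312): 2312 = 18·126 + 44; 126 = 2·44 + 38; 44 = 1·38 + 6; 38 = 6·6 + 2; 6 = 3·2 + 0 → 2
gcd(2, 4418): 4418 = 2209·2 + 0 → 2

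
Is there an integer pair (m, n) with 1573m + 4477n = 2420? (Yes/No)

Yes

gcd(1573, 4477): 4477 = 2·1573 + 1331; 1573 = 1·1331 + 242; 1331 = 5·242 + 121; 242 = 2·121 + 0 → 121
121 divides 2420, so a solution exists.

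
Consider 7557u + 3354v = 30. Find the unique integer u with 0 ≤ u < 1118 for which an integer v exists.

482

gcd(7557, 3354) = 3 (Euclid: 7557 = 2·3354 + 849; 3354 = 3·849 + 807; 849 = 1·807 + 42; 807 = 19·42 + 9; 42 = 4·9 + 6; 9 = 1·6 + 3; 6 = 2·3 + 0), and 3 | 30.
Extended Euclid: 7557·(-399) + 3354·(899) = 3. Scale by 10: u₀ = -3990.
General solution u = u₀ + 1118t; reducing mod 1118 gives u = 482 (and v = -1086).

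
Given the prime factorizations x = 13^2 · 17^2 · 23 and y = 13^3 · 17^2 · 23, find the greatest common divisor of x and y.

min exponent per shared prime: 13^2 · 17^2 · 23 = 1123343

1123343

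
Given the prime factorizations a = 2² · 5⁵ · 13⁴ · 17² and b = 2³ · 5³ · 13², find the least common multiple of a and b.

max exponent per prime: 2³ · 5⁵ · 13⁴ · 17² = 206353225000

206353225000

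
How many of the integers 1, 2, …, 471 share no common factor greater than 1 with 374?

374 = 2·11·17. Inclusion–exclusion on these primes:
471 − ⌊471/2⌋ − ⌊471/11⌋ − ⌊471/17⌋ + ⌊471/22⌋ + ⌊471/34⌋ + ⌊471/187⌋ − ⌊471/374⌋ = 202

202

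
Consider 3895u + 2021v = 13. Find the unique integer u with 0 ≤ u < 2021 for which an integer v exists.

1306

Reduce mod 2021: 3895u ≡ 13 (mod 2021). With g = gcd(3895, 2021) = 1 dividing 13, divide through: 3895u ≡ 13 (mod 2021).
Since gcd(3895, 2021) = 1, u ≡ 13·(3895)⁻¹ ≡ 1306 (mod 2021). Smallest non-negative: 1306.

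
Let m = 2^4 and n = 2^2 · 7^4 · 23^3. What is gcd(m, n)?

4

min exponent per shared prime: 2^2 = 4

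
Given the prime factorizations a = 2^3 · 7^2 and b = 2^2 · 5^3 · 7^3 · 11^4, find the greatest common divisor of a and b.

min exponent per shared prime: 2^2 · 7^2 = 196

196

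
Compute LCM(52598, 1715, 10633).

399481810

52598 = 2 · 7 · 13 · 17²; 1715 = 5 · 7³; 10633 = 7³ · 31
lcm takes max exponent of each prime: 2 · 5 · 7³ · 13 · 17² · 31 = 399481810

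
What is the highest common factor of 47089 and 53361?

49

47089 = 7² · 31²
53361 = 3² · 7² · 11²
Common: 7² = 49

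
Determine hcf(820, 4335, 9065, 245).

gcd(820, 4335): 4335 = 5·820 + 235; 820 = 3·235 + 115; 235 = 2·115 + 5; 115 = 23·5 + 0 → 5
gcd(5, 9065): 9065 = 1813·5 + 0 → 5
gcd(5, 245): 245 = 49·5 + 0 → 5

5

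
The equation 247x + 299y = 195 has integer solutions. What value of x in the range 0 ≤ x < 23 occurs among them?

Reduce mod 299: 247x ≡ 195 (mod 299). With g = gcd(247, 299) = 13 dividing 195, divide through: 19x ≡ 15 (mod 23).
Since gcd(19, 23) = 1, x ≡ 15·(19)⁻¹ ≡ 2 (mod 23). Smallest non-negative: 2.

2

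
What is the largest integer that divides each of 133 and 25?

1

133 = 7 · 19
25 = 5²
Common: 1 = 1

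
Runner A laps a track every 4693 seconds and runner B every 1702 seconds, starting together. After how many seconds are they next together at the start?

7987486

4693 = 13 · 19²; 1702 = 2 · 23 · 37
max exponents: 2 · 13 · 19² · 23 · 37 = 7987486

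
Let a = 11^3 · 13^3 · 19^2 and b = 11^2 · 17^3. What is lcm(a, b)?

max exponent per prime: 11^3 · 13^3 · 17^3 · 19^2 = 5186353065751

5186353065751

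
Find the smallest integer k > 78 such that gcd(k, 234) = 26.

104

234 = 26·9. Any k with gcd(k, 234) = 26 is a multiple of 26, say 26s, with s coprime to 9.
Need s > 78/26, so s ≥ 4. First s ≥ 4 with gcd(s, 9) = 1 is s = 4. Thus k = 26·4 = 104.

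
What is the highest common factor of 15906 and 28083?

33

15906 = 2 · 3 · 11 · 241
28083 = 3 · 11 · 23 · 37
Common: 3 · 11 = 33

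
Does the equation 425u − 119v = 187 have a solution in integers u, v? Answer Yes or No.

By Bézout, 425u − 119v = 187 has integer solutions iff gcd(425, 119) | 187.
Euclid: 425 = 3·119 + 68; 119 = 1·68 + 51; 68 = 1·51 + 17; 51 = 3·17 + 0. gcd = 17; 187 mod 17 = 0. Yes.

Yes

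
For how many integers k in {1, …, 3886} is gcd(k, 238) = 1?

238 = 2·7·17. Inclusion–exclusion on these primes:
3886 − ⌊3886/2⌋ − ⌊3886/7⌋ − ⌊3886/17⌋ + ⌊3886/14⌋ + ⌊3886/34⌋ + ⌊3886/119⌋ − ⌊3886/238⌋ = 1567

1567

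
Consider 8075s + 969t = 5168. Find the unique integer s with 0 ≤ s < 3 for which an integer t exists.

1

Reduce mod 969: 8075s ≡ 5168 (mod 969). With g = gcd(8075, 969) = 323 dividing 5168, divide through: 25s ≡ 16 (mod 3).
Since gcd(25, 3) = 1, s ≡ 16·(25)⁻¹ ≡ 1 (mod 3). Smallest non-negative: 1.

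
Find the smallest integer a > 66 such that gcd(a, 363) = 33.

363 = 33·11. Any a with gcd(a, 363) = 33 is a multiple of 33, say 33s, with s coprime to 11.
Need s > 66/33, so s ≥ 3. First s ≥ 3 with gcd(s, 11) = 1 is s = 3. Thus a = 33·3 = 99.

99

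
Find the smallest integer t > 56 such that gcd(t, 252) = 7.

Multiples of 7 above 56: 7·9, 7·10, … . Need the cofactor coprime to 252/7 = 36.
Checking s = 9, 10, … the first with gcd(s, 36) = 1 is s = 11, giving 77.

77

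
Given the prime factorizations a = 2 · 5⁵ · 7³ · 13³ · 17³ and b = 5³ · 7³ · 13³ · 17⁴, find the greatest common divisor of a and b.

462786790375

min exponent per shared prime: 5³ · 7³ · 13³ · 17³ = 462786790375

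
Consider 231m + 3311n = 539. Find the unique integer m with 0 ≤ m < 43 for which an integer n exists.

31

gcd(231, 3311) = 77 (Euclid: 3311 = 14·231 + 77; 231 = 3·77 + 0), and 77 | 539.
Extended Euclid: 231·(-14) + 3311·(1) = 77. Scale by 7: m₀ = -98.
General solution m = m₀ + 43t; reducing mod 43 gives m = 31 (and n = -2).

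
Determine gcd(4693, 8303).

Euclid: 8303 = 1·4693 + 3610; 4693 = 1·3610 + 1083; 3610 = 3·1083 + 361; 1083 = 3·361 + 0. Last nonzero remainder: 361.

361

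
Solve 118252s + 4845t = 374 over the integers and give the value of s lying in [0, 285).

Euclid: 118252 = 24·4845 + 1972; 4845 = 2·1972 + 901; 1972 = 2·901 + 170; 901 = 5·170 + 51; 170 = 3·51 + 17; 51 = 3·17 + 0 → gcd = 17; 374 = 17·22.
Back-substitution yields 118252·(86) + 4845·(-2099) = 17, so one solution is s = 86·22 = 1892, t = -2099·22 = -46178.
Solutions in s differ by 4845/17 = 285; the one in [0, 285) is 1892 mod 285 = 182.

182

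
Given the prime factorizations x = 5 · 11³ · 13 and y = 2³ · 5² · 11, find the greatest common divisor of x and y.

55

min exponent per shared prime: 5 · 11 = 55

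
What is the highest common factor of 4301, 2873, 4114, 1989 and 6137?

17

gcd(4301, 2873): 4301 = 1·2873 + 1428; 2873 = 2·1428 + 17; 1428 = 84·17 + 0 → 17
gcd(17, 4114): 4114 = 242·17 + 0 → 17
gcd(17, 1989): 1989 = 117·17 + 0 → 17
gcd(17, 6137): 6137 = 361·17 + 0 → 17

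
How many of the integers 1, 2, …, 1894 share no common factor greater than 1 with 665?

Prime factors of 665: 5, 7, 19. Count integers ≤ 1894 divisible by none of them.
By inclusion–exclusion: 1894 − ⌊1894/5⌋ − ⌊1894/7⌋ − ⌊1894/19⌋ + ⌊1894/35⌋ + ⌊1894/95⌋ + ⌊1894/133⌋ − ⌊1894/665⌋ = 1232.

1232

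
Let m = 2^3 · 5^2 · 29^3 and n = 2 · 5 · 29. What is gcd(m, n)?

min exponent per shared prime: 2 · 5 · 29 = 290

290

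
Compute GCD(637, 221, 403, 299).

gcd(637, 221): 637 = 2·221 + 195; 221 = 1·195 + 26; 195 = 7·26 + 13; 26 = 2·13 + 0 → 13
gcd(13, 403): 403 = 31·13 + 0 → 13
gcd(13, 299): 299 = 23·13 + 0 → 13

13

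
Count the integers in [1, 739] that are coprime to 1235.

Prime factors of 1235: 5, 13, 19. Count integers ≤ 739 divisible by none of them.
By inclusion–exclusion: 739 − ⌊739/5⌋ − ⌊739/13⌋ − ⌊739/19⌋ + ⌊739/65⌋ + ⌊739/95⌋ + ⌊739/247⌋ − ⌊739/1235⌋ = 518.

518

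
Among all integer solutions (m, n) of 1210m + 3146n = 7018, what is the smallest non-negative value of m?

gcd(1210, 3146) = 242 (Euclid: 3146 = 2·1210 + 726; 1210 = 1·726 + 484; 726 = 1·484 + 242; 484 = 2·242 + 0), and 242 | 7018.
Extended Euclid: 1210·(-5) + 3146·(2) = 242. Scale by 29: m₀ = -145.
General solution m = m₀ + 13t; reducing mod 13 gives m = 11 (and n = -2).

11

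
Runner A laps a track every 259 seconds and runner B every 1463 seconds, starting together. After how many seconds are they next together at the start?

gcd first: 1463 = 5·259 + 168; 259 = 1·168 + 91; 168 = 1·91 + 77; 91 = 1·77 + 14; 77 = 5·14 + 7; 14 = 2·7 + 0 → gcd = 7
lcm = 259·1463/gcd = 378917/7 = 54131

54131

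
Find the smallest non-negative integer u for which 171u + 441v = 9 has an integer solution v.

gcd(171, 441) = 9 (Euclid: 441 = 2·171 + 99; 171 = 1·99 + 72; 99 = 1·72 + 27; 72 = 2·27 + 18; 27 = 1·18 + 9; 18 = 2·9 + 0), and 9 | 9.
Extended Euclid: 171·(-18) + 441·(7) = 9. Scale by 1: u₀ = -18.
General solution u = u₀ + 49t; reducing mod 49 gives u = 31 (and v = -12).

31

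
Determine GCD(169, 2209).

1

Euclid: 2209 = 13·169 + 12; 169 = 14·12 + 1; 12 = 12·1 + 0. Last nonzero remainder: 1.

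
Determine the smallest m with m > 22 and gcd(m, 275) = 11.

33

gcd(m, 275) = 11 forces 11 | m; write m = 11s. Then gcd(11s, 11·25) = 11·gcd(s, 25), so need gcd(s, 25) = 1.
11s > 22 gives s ≥ 3. The least s ≥ 3 coprime to 25 is 3, so m = 11·3 = 33.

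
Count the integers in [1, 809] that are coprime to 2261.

2261 = 7·17·19. Inclusion–exclusion on these primes:
809 − ⌊809/7⌋ − ⌊809/17⌋ − ⌊809/19⌋ + ⌊809/119⌋ + ⌊809/133⌋ + ⌊809/323⌋ − ⌊809/2261⌋ = 619

619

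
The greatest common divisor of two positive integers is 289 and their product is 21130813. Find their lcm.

gcd·lcm = product, so lcm = 21130813/289 = 73117.

73117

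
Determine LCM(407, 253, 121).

102971

407 = 11 · 37; 253 = 11 · 23; 121 = 11²
lcm takes max exponent of each prime: 11² · 23 · 37 = 102971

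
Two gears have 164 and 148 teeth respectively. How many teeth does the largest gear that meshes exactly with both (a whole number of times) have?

164 = 2² · 41
148 = 2² · 37
Common: 2² = 4

4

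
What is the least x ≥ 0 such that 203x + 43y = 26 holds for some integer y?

5

Euclid: 203 = 4·43 + 31; 43 = 1·31 + 12; 31 = 2·12 + 7; 12 = 1·7 + 5; 7 = 1·5 + 2; 5 = 2·2 + 1; 2 = 2·1 + 0 → gcd = 1; 26 = 1·26.
Back-substitution yields 203·(-18) + 43·(85) = 1, so one solution is x = -18·26 = -468, y = 85·26 = 2210.
Solutions in x differ by 43/1 = 43; the one in [0, 43) is -468 mod 43 = 5.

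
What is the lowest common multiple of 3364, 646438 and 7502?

4078494993716

lcm(3364, 646438) = 3364·646438/gcd = 2174617432/2 = 1087308716
lcm(1087308716, 7502) = 1087308716·7502/gcd = 8156989987432/2 = 4078494993716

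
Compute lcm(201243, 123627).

gcd first: 201243 = 1·123627 + 77616; 123627 = 1·77616 + 46011; 77616 = 1·46011 + 31605; 46011 = 1·31605 + 14406; 31605 = 2·14406 + 2793; 14406 = 5·2793 + 441; 2793 = 6·441 + 147; 441 = 3·147 + 0 → gcd = 147
lcm = 201243·123627/gcd = 24879068361/147 = 169245363

169245363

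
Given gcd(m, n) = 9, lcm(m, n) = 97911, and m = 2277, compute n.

387

m·n = gcd·lcm = 9·97911 = 881199, so n = 881199/2277 = 387.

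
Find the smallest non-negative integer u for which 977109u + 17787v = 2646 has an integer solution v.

28

gcd(977109, 17787) = 147 (Euclid: 977109 = 54·17787 + 16611; 17787 = 1·16611 + 1176; 16611 = 14·1176 + 147; 1176 = 8·147 + 0), and 147 | 2646.
Extended Euclid: 977109·(15) + 17787·(-824) = 147. Scale by 18: u₀ = 270.
General solution u = u₀ + 121t; reducing mod 121 gives u = 28 (and v = -1538).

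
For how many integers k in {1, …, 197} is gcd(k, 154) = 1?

77

Prime factors of 154: 2, 7, 11. Count integers ≤ 197 divisible by none of them.
By inclusion–exclusion: 197 − ⌊197/2⌋ − ⌊197/7⌋ − ⌊197/11⌋ + ⌊197/14⌋ + ⌊197/22⌋ + ⌊197/77⌋ − ⌊197/154⌋ = 77.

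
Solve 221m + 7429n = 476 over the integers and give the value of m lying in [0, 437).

Euclid: 7429 = 33·221 + 136; 221 = 1·136 + 85; 136 = 1·85 + 51; 85 = 1·51 + 34; 51 = 1·34 + 17; 34 = 2·17 + 0 → gcd = 17; 476 = 17·28.
Back-substitution yields 221·(-168) + 7429·(5) = 17, so one solution is m = -168·28 = -4704, n = 5·28 = 140.
Solutions in m differ by 7429/17 = 437; the one in [0, 437) is -4704 mod 437 = 103.

103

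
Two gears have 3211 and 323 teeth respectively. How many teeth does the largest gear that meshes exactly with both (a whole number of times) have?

19

Euclid: 3211 = 9·323 + 304; 323 = 1·304 + 19; 304 = 16·19 + 0. Last nonzero remainder: 19.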